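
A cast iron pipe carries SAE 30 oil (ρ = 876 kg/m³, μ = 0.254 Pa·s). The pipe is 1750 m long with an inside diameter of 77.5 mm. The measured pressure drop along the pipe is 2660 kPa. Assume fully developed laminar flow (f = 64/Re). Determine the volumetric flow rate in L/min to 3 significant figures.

Q ≈ 318 L/min

For laminar flow, f = 64/Re with Re = ρVD/μ, so Darcy-Weisbach reduces to ΔP = 32μLV/D². Solving for V: V = ΔP·D²/(32μL) = 2.66e+06·(0.0775)²/(32·0.254·1750) = 1.123 m/s.
Check: Re = ρVD/μ = 876·1.123·0.0775/0.254 = 300.2 < 2300, so the laminar assumption holds.
Q = V·A = 1.123·(π/4·0.0775²) = 0.005299 m³/s = 318 L/min.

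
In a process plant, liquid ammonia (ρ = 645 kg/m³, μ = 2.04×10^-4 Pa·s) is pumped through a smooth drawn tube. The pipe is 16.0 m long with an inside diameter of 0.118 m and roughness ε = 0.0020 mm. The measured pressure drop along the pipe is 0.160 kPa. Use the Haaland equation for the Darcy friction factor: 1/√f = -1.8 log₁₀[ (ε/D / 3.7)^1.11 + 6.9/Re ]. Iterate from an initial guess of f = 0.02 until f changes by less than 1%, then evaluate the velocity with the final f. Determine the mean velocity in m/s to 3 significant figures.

Rearranging Darcy-Weisbach: V = √(2·ΔP·D/(f·L·ρ)). With ε/D = 2e-06/0.118 = 1.69e-05, iterate starting from f = 0.02:
  f = 0.02 → V = √(2·160·0.118/(0.02·16·645)) = 0.4277 m/s; Re = ρVD/μ = 1.596e+05; f → 0.01629
  f = 0.01629 → V = 0.4739 m/s; Re = 1.768e+05; f → 0.01597
  f = 0.01597 → V = 0.4786 m/s; Re = 1.786e+05; f → 0.01594
Converged (Δf/f < 1%). With the final f = 0.01594: V = √(2·160·0.118/(0.01594·16·645)) = 0.4791 m/s.

V ≈ 0.479 m/s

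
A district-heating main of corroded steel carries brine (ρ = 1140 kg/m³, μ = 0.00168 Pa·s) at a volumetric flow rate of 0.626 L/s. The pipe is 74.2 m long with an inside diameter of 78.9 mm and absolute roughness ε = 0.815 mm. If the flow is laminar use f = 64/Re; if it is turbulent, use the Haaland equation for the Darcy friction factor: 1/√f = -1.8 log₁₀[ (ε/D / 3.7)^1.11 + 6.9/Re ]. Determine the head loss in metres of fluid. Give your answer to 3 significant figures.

h_f ≈ 0.0357 m

Q = 0.626 L/s = 0.626/1000 = 0.000626 m³/s.
Cross-sectional area A = πD²/4 = π(0.0789)²/4 = 0.004889 m²; mean velocity V = Q/A = 0.000626/0.004889 = 0.128 m/s.
Reynolds number Re = ρVD/μ = 1140 · 0.128 · 0.0789 / 0.00168 = 6855.
Re > 4000 → turbulent. Relative roughness ε/D = 0.000815/0.0789 = 0.0103. Haaland: 1/√f = -1.8 log₁₀[(0.0103/3.7)^1.11 + 6.9/6855] = -1.8 log₁₀[0.00146 + 0.00101] = 4.694, so f = 0.04539.
Darcy-Weisbach: ΔP = f(L/D)(ρV²/2) = 0.04539·(74.2/0.0789)·(1140·0.128²/2) = 0.04539·940.4·9.344 = 398.9 Pa.
Head loss h_f = ΔP/(ρg) = 398.9/(1140·9.81) = 0.0357 m.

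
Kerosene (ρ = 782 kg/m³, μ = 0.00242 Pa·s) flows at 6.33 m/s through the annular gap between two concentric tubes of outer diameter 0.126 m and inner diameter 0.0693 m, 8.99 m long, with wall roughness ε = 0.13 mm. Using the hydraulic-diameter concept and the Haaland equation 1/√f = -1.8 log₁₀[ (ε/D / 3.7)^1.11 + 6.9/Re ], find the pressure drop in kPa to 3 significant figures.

ΔP ≈ 63.5 kPa

Hydraulic diameter D_h = 4A/P = D_o - D_i = 0.126 - 0.0693 = 0.0567 m.
Re = ρVD_h/μ = 782·6.33·0.0567/0.00242 = 1.16e+05.
ε/D_h = 0.00013/0.0567 = 0.00229; Haaland gives 1/√f = -1.8 log₁₀[0.000275+5.95e-05] = 6.256, so f = 0.02555.
ΔP = f(L/D_h)(ρV²/2) = 0.02555·8.99/0.0567·1.567e+04 = 6.347e+04 Pa.
ΔP = 63.5 kPa.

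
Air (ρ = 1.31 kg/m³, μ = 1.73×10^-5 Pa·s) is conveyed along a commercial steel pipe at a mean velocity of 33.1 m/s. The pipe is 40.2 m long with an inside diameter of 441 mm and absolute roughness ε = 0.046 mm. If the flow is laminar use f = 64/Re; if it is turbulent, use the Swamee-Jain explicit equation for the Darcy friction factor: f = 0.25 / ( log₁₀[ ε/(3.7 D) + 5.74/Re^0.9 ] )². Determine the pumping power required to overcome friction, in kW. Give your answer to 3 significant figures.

Reynolds number Re = ρVD/μ = 1.31 · 33.1 · 0.441 / 1.73e-05 = 1.105e+06.
Re > 4000 → turbulent. Relative roughness ε/D = 4.6e-05/0.441 = 0.000104. Swamee-Jain: f = 0.25/(log₁₀[0.000104/3.7 + 5.74/1.105e+06^0.9])² = 0.25/(log₁₀[2.82e-05 + 2.09e-05])² = 0.25/(-4.309)² = 0.01346.
Darcy-Weisbach: ΔP = f(L/D)(ρV²/2) = 0.01346·(40.2/0.441)·(1.31·33.1²/2) = 0.01346·91.16·717.6 = 880.7 Pa.
Q = V·A = 33.1·0.1527 = 5.056 m³/s.
Pumping power P = QΔP = 5.056·880.7 = 4453 W = 4.45 kW.

P ≈ 4.45 kW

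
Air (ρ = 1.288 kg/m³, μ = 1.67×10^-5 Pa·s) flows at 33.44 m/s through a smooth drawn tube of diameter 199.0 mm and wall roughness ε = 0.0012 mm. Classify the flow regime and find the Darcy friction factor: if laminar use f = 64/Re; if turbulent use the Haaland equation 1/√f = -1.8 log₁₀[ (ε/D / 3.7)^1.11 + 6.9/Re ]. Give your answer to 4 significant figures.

Re = ρVD/μ = 1.288·33.44·0.199/1.67e-05 = 5.132e+05.
Re > 4000 → turbulent. ε/D = 1.2e-06/0.199 = 6.03e-06; Haaland: 1/√f = -1.8 log₁₀[3.76e-07 + 1.34e-05] = 8.747, so f = 0.01307.

f ≈ 0.01307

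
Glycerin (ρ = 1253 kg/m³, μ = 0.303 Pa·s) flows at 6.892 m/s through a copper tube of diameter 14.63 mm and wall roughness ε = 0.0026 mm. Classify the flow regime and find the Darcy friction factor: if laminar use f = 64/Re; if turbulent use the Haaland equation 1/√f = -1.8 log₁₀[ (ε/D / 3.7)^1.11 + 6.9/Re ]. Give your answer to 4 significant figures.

f ≈ 0.1535

Re = ρVD/μ = 1253·6.892·0.01463/0.303 = 417.
Re < 2300 → laminar, so f = 64/Re = 0.1535 (roughness is irrelevant in laminar flow).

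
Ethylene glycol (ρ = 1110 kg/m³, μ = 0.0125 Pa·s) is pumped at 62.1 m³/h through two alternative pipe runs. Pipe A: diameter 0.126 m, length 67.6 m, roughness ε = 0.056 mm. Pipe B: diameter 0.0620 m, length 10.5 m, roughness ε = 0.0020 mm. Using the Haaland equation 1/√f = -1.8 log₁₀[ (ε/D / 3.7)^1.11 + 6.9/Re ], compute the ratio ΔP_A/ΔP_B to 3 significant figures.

ΔP_A/ΔP_B ≈ 0.226

Pipe A: V = Q/A = 0.01725/0.01247 = 1.383 m/s; Re = 1.548e+04; ε/D = 0.000444; Haaland → f = 0.02818; ΔP_A = f(L/D)(ρV²/2) = 1.606e+04 Pa.
Pipe B: V = Q/A = 0.01725/0.003019 = 5.714 m/s; Re = 3.146e+04; ε/D = 3.23e-05; Haaland → f = 0.02311; ΔP_B = f(L/D)(ρV²/2) = 7.093e+04 Pa.
ΔP_A/ΔP_B = 1.606e+04/7.093e+04 = 0.226.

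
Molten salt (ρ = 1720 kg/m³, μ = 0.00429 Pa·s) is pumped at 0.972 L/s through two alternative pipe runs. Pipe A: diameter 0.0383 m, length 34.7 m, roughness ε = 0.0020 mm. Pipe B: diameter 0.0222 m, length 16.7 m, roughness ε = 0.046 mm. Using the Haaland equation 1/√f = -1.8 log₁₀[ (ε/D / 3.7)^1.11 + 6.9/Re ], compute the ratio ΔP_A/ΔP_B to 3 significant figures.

Pipe A: V = Q/A = 0.000972/0.001152 = 0.8437 m/s; Re = 1.296e+04; ε/D = 5.22e-05; Haaland → f = 0.02886; ΔP_A = f(L/D)(ρV²/2) = 1.601e+04 Pa.
Pipe B: V = Q/A = 0.000972/0.0003871 = 2.511 m/s; Re = 2.235e+04; ε/D = 0.00207; Haaland → f = 0.02911; ΔP_B = f(L/D)(ρV²/2) = 1.188e+05 Pa.
ΔP_A/ΔP_B = 1.601e+04/1.188e+05 = 0.135.

ΔP_A/ΔP_B ≈ 0.135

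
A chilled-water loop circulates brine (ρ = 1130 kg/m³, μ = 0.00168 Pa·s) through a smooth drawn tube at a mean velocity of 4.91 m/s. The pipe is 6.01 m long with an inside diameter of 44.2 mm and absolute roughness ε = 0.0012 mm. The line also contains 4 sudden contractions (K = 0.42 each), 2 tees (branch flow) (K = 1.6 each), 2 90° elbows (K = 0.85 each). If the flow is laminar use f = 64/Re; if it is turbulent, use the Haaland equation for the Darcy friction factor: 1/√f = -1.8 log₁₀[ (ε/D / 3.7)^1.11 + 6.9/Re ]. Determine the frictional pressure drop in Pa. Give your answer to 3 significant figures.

ΔP ≈ 120000 Pa

Reynolds number Re = ρVD/μ = 1130 · 4.91 · 0.0442 / 0.00168 = 1.46e+05.
Re > 4000 → turbulent. Relative roughness ε/D = 1.2e-06/0.0442 = 2.71e-05. Haaland: 1/√f = -1.8 log₁₀[(2.71e-05/3.7)^1.11 + 6.9/1.46e+05] = -1.8 log₁₀[2e-06 + 4.73e-05] = 7.753, so f = 0.01663.
Total minor-loss coefficient ΣK = 4·0.42 + 2·1.6 + 2·0.85 = 6.58.
ΔP = [f·L/D + ΣK]·(ρV²/2) = [0.01663·6.01/0.0442 + 6.58]·(1130·4.91²/2) = [2.262 + 6.58]·1.362e+04 = 1.204e+05 Pa.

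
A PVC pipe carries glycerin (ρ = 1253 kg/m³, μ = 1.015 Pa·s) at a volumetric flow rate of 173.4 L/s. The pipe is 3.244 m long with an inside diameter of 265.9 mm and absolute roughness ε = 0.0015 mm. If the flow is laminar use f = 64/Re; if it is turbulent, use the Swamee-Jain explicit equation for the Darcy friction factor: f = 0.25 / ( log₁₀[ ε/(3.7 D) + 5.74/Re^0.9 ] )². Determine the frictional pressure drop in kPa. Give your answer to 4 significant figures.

ΔP ≈ 4.654 kPa

Q = 173.4 L/s = 173.4/1000 = 0.1734 m³/s.
Cross-sectional area A = πD²/4 = π(0.2659)²/4 = 0.05553 m²; mean velocity V = Q/A = 0.1734/0.05553 = 3.123 m/s.
Reynolds number Re = ρVD/μ = 1253 · 3.123 · 0.2659 / 1.01 = 1025.
Re < 2300 → laminar flow, so f = 64/Re = 64/1025 = 0.06244 (the turbulent correlation is not needed).
Darcy-Weisbach: ΔP = f(L/D)(ρV²/2) = 0.06244·(3.244/0.2659)·(1253·3.123²/2) = 0.06244·12.2·6109 = 4654 Pa.
ΔP = 4654 Pa = 4.654 kPa.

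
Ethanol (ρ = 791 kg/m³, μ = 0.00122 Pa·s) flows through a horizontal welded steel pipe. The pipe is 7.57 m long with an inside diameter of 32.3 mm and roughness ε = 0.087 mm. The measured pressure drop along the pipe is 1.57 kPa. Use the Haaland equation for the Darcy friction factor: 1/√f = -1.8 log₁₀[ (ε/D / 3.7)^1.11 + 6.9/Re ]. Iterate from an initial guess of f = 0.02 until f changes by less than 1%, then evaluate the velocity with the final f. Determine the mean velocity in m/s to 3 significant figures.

V ≈ 0.728 m/s

Rearranging Darcy-Weisbach: V = √(2·ΔP·D/(f·L·ρ)). With ε/D = 8.7e-05/0.0323 = 0.00269, iterate starting from f = 0.02:
  f = 0.02 → V = √(2·1570·0.0323/(0.02·7.57·791)) = 0.9203 m/s; Re = ρVD/μ = 1.927e+04; f → 0.03085
  f = 0.03085 → V = 0.741 m/s; Re = 1.552e+04; f → 0.03188
  f = 0.03188 → V = 0.7289 m/s; Re = 1.527e+04; f → 0.03196
Converged (Δf/f < 1%). With the final f = 0.03196: V = √(2·1570·0.0323/(0.03196·7.57·791)) = 0.728 m/s.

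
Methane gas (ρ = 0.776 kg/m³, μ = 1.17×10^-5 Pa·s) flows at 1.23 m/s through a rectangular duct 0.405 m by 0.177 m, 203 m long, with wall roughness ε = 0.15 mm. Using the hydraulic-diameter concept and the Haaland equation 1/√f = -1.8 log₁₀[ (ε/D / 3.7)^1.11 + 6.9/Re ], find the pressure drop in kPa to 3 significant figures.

Hydraulic diameter D_h = 4A/P = 4·(0.405·0.177)/(2·(0.405+0.177)) = 0.2867/1.164 = 0.2463 m.
Re = ρVD_h/μ = 0.776·1.23·0.2463/1.17e-05 = 2.01e+04.
ε/D_h = 0.00015/0.2463 = 0.000609; Haaland gives 1/√f = -1.8 log₁₀[6.31e-05+0.000343] = 6.104, so f = 0.02684.
ΔP = f(L/D_h)(ρV²/2) = 0.02684·203/0.2463·0.587 = 12.98 Pa.
ΔP = 0.0130 kPa.

ΔP ≈ 0.0130 kPa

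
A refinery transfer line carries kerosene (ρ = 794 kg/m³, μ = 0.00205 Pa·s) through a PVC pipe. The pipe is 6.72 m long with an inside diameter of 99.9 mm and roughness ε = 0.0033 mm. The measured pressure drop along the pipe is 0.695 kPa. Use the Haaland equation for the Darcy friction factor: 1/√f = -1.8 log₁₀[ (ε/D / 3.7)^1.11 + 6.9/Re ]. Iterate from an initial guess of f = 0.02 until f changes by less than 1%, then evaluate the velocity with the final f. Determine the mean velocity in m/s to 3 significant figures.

V ≈ 1.10 m/s

Rearranging Darcy-Weisbach: V = √(2·ΔP·D/(f·L·ρ)). With ε/D = 3.3e-06/0.0999 = 3.3e-05, iterate starting from f = 0.02:
  f = 0.02 → V = √(2·695·0.0999/(0.02·6.72·794)) = 1.141 m/s; Re = ρVD/μ = 4.414e+04; f → 0.02138
  f = 0.02138 → V = 1.103 m/s; Re = 4.269e+04; f → 0.02155
Converged (Δf/f < 1%). With the final f = 0.02155: V = √(2·695·0.0999/(0.02155·6.72·794)) = 1.099 m/s.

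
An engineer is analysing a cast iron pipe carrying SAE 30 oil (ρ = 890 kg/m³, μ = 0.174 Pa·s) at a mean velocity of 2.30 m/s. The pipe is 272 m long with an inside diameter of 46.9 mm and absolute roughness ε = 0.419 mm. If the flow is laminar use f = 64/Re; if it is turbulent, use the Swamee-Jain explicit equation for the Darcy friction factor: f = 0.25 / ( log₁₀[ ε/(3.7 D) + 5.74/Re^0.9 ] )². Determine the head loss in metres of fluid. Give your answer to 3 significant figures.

h_f ≈ 181 m

Reynolds number Re = ρVD/μ = 890 · 2.3 · 0.0469 / 0.174 = 551.7.
Re < 2300 → laminar flow, so f = 64/Re = 64/551.7 = 0.116 (the turbulent correlation is not needed).
Darcy-Weisbach: ΔP = f(L/D)(ρV²/2) = 0.116·(272/0.0469)·(890·2.3²/2) = 0.116·5800·2354 = 1.584e+06 Pa.
Head loss h_f = ΔP/(ρg) = 1.584e+06/(890·9.81) = 181 m.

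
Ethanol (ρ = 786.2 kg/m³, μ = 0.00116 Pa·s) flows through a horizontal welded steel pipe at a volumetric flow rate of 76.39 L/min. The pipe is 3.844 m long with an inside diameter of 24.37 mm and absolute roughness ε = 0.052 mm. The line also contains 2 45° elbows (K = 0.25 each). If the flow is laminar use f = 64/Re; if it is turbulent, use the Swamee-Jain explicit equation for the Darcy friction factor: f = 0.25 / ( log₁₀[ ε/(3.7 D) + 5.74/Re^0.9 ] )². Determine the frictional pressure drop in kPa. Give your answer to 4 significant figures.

ΔP ≈ 14.10 kPa

Q = 76.39 L/min = 76.39/60000 = 0.001273 m³/s.
Cross-sectional area A = πD²/4 = π(0.02437)²/4 = 0.0004664 m²; mean velocity V = Q/A = 0.001273/0.0004664 = 2.73 m/s.
Reynolds number Re = ρVD/μ = 786.2 · 2.73 · 0.02437 / 0.00116 = 4.508e+04.
Re > 4000 → turbulent. Relative roughness ε/D = 5.2e-05/0.02437 = 0.00213. Swamee-Jain: f = 0.25/(log₁₀[0.00213/3.7 + 5.74/4.508e+04^0.9])² = 0.25/(log₁₀[0.000577 + 0.000372])² = 0.25/(-3.023)² = 0.02736.
Total minor-loss coefficient ΣK = 2·0.25 = 0.5.
ΔP = [f·L/D + ΣK]·(ρV²/2) = [0.02736·3.844/0.02437 + 0.5]·(786.2·2.73²/2) = [4.315 + 0.5]·2929 = 1.41e+04 Pa.
ΔP = 1.41e+04 Pa = 14.10 kPa.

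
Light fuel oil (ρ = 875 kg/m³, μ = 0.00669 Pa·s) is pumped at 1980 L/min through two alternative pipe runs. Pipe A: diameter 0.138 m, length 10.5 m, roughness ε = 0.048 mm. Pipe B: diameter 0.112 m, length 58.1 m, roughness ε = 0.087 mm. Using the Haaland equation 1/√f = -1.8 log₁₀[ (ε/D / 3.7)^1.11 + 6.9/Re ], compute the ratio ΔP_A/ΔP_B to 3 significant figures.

Pipe A: V = Q/A = 0.033/0.01496 = 2.206 m/s; Re = 3.982e+04; ε/D = 0.000348; Haaland → f = 0.02275; ΔP_A = f(L/D)(ρV²/2) = 3686 Pa.
Pipe B: V = Q/A = 0.033/0.009852 = 3.35 m/s; Re = 4.907e+04; ε/D = 0.000777; Haaland → f = 0.02315; ΔP_B = f(L/D)(ρV²/2) = 5.896e+04 Pa.
ΔP_A/ΔP_B = 3686/5.896e+04 = 0.0625.

ΔP_A/ΔP_B ≈ 0.0625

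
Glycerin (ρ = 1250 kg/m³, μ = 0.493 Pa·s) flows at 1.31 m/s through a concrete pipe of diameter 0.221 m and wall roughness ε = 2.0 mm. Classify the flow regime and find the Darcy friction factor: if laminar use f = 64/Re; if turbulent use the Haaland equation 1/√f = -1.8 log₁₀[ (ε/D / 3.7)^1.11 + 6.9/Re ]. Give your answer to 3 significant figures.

f ≈ 0.0872

Re = ρVD/μ = 1250·1.31·0.221/0.493 = 734.1.
Re < 2300 → laminar, so f = 64/Re = 0.08719 (roughness is irrelevant in laminar flow).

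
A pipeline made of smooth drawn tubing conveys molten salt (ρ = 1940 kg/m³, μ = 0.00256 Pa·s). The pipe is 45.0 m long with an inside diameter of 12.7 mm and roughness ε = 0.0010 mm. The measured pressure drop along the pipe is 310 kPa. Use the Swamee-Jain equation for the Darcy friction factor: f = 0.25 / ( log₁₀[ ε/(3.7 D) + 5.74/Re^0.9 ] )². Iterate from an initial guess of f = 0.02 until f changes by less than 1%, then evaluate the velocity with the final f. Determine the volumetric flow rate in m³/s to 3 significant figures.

Rearranging Darcy-Weisbach: V = √(2·ΔP·D/(f·L·ρ)). With ε/D = 1e-06/0.0127 = 7.87e-05, iterate starting from f = 0.02:
  f = 0.02 → V = √(2·3.1e+05·0.0127/(0.02·45·1940)) = 2.124 m/s; Re = ρVD/μ = 2.044e+04; f → 0.02587
  f = 0.02587 → V = 1.867 m/s; Re = 1.797e+04; f → 0.02671
  f = 0.02671 → V = 1.838 m/s; Re = 1.769e+04; f → 0.02682
Converged (Δf/f < 1%). With the final f = 0.02682: V = √(2·3.1e+05·0.0127/(0.02682·45·1940)) = 1.834 m/s.
Q = V·A = 1.834·(π/4·0.0127²) = 0.0002323 m³/s = 2.32×10^-4 m³/s.

Q ≈ 2.32×10^-4 m³/s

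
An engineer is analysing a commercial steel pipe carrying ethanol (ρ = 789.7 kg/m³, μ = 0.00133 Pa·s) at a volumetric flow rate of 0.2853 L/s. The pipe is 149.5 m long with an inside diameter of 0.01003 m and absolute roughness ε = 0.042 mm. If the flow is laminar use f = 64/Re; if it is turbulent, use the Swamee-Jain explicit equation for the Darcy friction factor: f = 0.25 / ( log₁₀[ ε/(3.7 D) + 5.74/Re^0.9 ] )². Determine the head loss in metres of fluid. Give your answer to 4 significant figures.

Q = 0.2853 L/s = 0.2853/1000 = 0.0002853 m³/s.
Cross-sectional area A = πD²/4 = π(0.01003)²/4 = 7.901e-05 m²; mean velocity V = Q/A = 0.0002853/7.901e-05 = 3.611 m/s.
Reynolds number Re = ρVD/μ = 789.7 · 3.611 · 0.01003 / 0.00133 = 2.15e+04.
Re > 4000 → turbulent. Relative roughness ε/D = 4.2e-05/0.01003 = 0.00419. Swamee-Jain: f = 0.25/(log₁₀[0.00419/3.7 + 5.74/2.15e+04^0.9])² = 0.25/(log₁₀[0.00113 + 0.000724])² = 0.25/(-2.732)² = 0.03351.
Darcy-Weisbach: ΔP = f(L/D)(ρV²/2) = 0.03351·(149.5/0.01003)·(789.7·3.611²/2) = 0.03351·1.491e+04·5148 = 2.571e+06 Pa.
Head loss h_f = ΔP/(ρg) = 2.571e+06/(789.7·9.81) = 331.9 m.

h_f ≈ 331.9 m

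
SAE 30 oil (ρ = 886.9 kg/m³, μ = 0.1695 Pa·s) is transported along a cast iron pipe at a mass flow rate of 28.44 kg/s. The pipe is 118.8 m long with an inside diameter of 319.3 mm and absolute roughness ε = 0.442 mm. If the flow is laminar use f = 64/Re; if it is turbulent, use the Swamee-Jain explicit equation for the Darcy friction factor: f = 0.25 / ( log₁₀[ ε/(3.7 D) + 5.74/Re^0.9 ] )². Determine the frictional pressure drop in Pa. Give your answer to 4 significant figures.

ΔP ≈ 2531 Pa

A = πD²/4 = π(0.3193)²/4 = 0.08007 m²; mean velocity V = ṁ/(ρA) = 28.44/(886.9 · 0.08007) = 0.4005 m/s.
Reynolds number Re = ρVD/μ = 886.9 · 0.4005 · 0.3193 / 0.17 = 669.1.
Re < 2300 → laminar flow, so f = 64/Re = 64/669.1 = 0.09566 (the turbulent correlation is not needed).
Darcy-Weisbach: ΔP = f(L/D)(ρV²/2) = 0.09566·(118.8/0.3193)·(886.9·0.4005²/2) = 0.09566·372.1·71.12 = 2531 Pa.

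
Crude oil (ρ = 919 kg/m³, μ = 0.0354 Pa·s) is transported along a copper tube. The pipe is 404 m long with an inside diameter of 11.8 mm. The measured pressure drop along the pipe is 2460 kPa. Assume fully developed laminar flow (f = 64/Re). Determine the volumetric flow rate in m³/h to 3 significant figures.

Q ≈ 0.295 m³/h

For laminar flow, f = 64/Re with Re = ρVD/μ, so Darcy-Weisbach reduces to ΔP = 32μLV/D². Solving for V: V = ΔP·D²/(32μL) = 2.46e+06·(0.0118)²/(32·0.0354·404) = 0.7485 m/s.
Check: Re = ρVD/μ = 919·0.7485·0.0118/0.0354 = 229.3 < 2300, so the laminar assumption holds.
Q = V·A = 0.7485·(π/4·0.0118²) = 8.185e-05 m³/s = 0.295 m³/h.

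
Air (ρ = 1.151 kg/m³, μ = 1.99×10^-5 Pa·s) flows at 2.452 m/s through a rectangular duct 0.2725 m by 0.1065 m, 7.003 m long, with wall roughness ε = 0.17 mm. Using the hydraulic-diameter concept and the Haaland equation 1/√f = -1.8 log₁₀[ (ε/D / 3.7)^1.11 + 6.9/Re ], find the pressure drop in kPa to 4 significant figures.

ΔP ≈ 0.004336 kPa

Hydraulic diameter D_h = 4A/P = 4·(0.2725·0.1065)/(2·(0.2725+0.1065)) = 0.1161/0.758 = 0.1531 m.
Re = ρVD_h/μ = 1.151·2.452·0.1531/1.99e-05 = 2.172e+04.
ε/D_h = 0.00017/0.1531 = 0.00111; Haaland gives 1/√f = -1.8 log₁₀[0.000123+0.000318] = 6.041, so f = 0.0274.
ΔP = f(L/D_h)(ρV²/2) = 0.0274·7.003/0.1531·3.46 = 4.336 Pa.
ΔP = 0.004336 kPa.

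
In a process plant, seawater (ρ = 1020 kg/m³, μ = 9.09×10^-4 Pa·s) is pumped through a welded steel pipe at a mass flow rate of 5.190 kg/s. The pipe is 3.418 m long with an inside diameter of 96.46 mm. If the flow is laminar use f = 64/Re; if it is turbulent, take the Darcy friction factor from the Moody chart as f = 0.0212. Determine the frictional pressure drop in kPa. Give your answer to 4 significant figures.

ΔP ≈ 0.1857 kPa

A = πD²/4 = π(0.09646)²/4 = 0.007308 m²; mean velocity V = ṁ/(ρA) = 5.19/(1020 · 0.007308) = 0.6963 m/s.
Reynolds number Re = ρVD/μ = 1020 · 0.6963 · 0.09646 / 0.000909 = 7.536e+04.
Re > 4000 → turbulent; use the Moody-chart value f = 0.0212.
Darcy-Weisbach: ΔP = f(L/D)(ρV²/2) = 0.0212·(3.418/0.09646)·(1020·0.6963²/2) = 0.0212·35.43·247.2 = 185.7 Pa.
ΔP = 185.7 Pa = 0.1857 kPa.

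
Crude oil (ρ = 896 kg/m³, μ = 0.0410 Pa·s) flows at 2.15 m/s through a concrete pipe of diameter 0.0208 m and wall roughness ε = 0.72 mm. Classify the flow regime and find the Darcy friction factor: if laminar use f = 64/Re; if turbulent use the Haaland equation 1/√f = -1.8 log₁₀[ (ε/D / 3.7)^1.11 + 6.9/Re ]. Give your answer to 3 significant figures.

f ≈ 0.0655

Re = ρVD/μ = 896·2.15·0.0208/0.041 = 977.3.
Re < 2300 → laminar, so f = 64/Re = 0.06549 (roughness is irrelevant in laminar flow).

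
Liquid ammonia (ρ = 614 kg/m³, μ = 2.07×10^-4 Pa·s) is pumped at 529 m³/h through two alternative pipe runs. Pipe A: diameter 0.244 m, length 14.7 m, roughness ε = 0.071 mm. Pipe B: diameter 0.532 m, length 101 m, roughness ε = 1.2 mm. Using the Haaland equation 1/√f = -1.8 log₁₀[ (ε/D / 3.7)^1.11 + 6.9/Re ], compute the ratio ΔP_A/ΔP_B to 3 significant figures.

Pipe A: V = Q/A = 0.1469/0.04676 = 3.143 m/s; Re = 2.274e+06; ε/D = 0.000291; Haaland → f = 0.01517; ΔP_A = f(L/D)(ρV²/2) = 2771 Pa.
Pipe B: V = Q/A = 0.1469/0.2223 = 0.6611 m/s; Re = 1.043e+06; ε/D = 0.00226; Haaland → f = 0.02438; ΔP_B = f(L/D)(ρV²/2) = 620.9 Pa.
ΔP_A/ΔP_B = 2771/620.9 = 4.46.

ΔP_A/ΔP_B ≈ 4.46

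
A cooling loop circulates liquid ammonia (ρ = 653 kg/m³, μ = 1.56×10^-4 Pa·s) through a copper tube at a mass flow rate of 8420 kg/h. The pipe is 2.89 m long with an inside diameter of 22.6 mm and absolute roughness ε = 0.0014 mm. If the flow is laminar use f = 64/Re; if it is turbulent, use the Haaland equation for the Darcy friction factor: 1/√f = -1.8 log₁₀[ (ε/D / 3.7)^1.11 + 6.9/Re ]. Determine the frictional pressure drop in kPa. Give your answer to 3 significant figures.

ṁ = 8420 kg/h = 8420/3600 = 2.339 kg/s.
A = πD²/4 = π(0.0226)²/4 = 0.0004011 m²; mean velocity V = ṁ/(ρA) = 2.339/(653 · 0.0004011) = 8.929 m/s.
Reynolds number Re = ρVD/μ = 653 · 8.929 · 0.0226 / 0.000156 = 8.447e+05.
Re > 4000 → turbulent. Relative roughness ε/D = 1.4e-06/0.0226 = 6.19e-05. Haaland: 1/√f = -1.8 log₁₀[(6.19e-05/3.7)^1.11 + 6.9/8.447e+05] = -1.8 log₁₀[4.99e-06 + 8.17e-06] = 8.785, so f = 0.01296.
Darcy-Weisbach: ΔP = f(L/D)(ρV²/2) = 0.01296·(2.89/0.0226)·(653·8.929²/2) = 0.01296·127.9·2.603e+04 = 4.313e+04 Pa.
ΔP = 4.313e+04 Pa = 43.1 kPa.

ΔP ≈ 43.1 kPa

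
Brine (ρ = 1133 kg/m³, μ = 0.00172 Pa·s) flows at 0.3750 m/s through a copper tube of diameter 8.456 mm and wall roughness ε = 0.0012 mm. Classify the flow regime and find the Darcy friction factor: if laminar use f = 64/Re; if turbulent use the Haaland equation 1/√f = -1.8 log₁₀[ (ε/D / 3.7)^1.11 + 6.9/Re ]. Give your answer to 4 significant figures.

Re = ρVD/μ = 1133·0.375·0.008456/0.00172 = 2089.
Re < 2300 → laminar, so f = 64/Re = 0.03064 (roughness is irrelevant in laminar flow).

f ≈ 0.03064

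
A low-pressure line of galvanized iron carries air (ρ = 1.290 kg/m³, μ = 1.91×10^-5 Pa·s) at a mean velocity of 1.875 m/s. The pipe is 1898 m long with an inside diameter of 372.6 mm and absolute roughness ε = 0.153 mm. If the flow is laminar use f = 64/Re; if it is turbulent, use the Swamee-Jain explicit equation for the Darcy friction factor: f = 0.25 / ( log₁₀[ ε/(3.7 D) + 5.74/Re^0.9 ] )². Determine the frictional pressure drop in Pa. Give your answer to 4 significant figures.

Reynolds number Re = ρVD/μ = 1.29 · 1.875 · 0.3726 / 1.91e-05 = 4.718e+04.
Re > 4000 → turbulent. Relative roughness ε/D = 0.000153/0.3726 = 0.000411. Swamee-Jain: f = 0.25/(log₁₀[0.000411/3.7 + 5.74/4.718e+04^0.9])² = 0.25/(log₁₀[0.000111 + 0.000357])² = 0.25/(-3.33)² = 0.02255.
Darcy-Weisbach: ΔP = f(L/D)(ρV²/2) = 0.02255·(1898/0.3726)·(1.29·1.875²/2) = 0.02255·5094·2.268 = 260.4 Pa.

ΔP ≈ 260.4 Pa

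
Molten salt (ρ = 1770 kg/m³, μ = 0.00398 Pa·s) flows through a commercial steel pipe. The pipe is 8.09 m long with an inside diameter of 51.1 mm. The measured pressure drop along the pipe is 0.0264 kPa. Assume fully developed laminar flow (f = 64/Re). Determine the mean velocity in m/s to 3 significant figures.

For laminar flow, f = 64/Re with Re = ρVD/μ, so Darcy-Weisbach reduces to ΔP = 32μLV/D². Solving for V: V = ΔP·D²/(32μL) = 26.4·(0.0511)²/(32·0.00398·8.09) = 0.06691 m/s.
Check: Re = ρVD/μ = 1770·0.06691·0.0511/0.00398 = 1520 < 2300, so the laminar assumption holds.

V ≈ 0.0669 m/s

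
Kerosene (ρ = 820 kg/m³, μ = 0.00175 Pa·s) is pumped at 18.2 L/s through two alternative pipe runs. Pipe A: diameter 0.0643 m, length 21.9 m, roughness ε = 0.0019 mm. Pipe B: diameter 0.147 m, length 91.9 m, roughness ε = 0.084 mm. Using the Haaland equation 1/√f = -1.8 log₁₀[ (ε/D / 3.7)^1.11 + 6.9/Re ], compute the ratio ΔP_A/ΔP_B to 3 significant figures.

Pipe A: V = Q/A = 0.0182/0.003247 = 5.605 m/s; Re = 1.689e+05; ε/D = 2.95e-05; Haaland → f = 0.01619; ΔP_A = f(L/D)(ρV²/2) = 7.103e+04 Pa.
Pipe B: V = Q/A = 0.0182/0.01697 = 1.072 m/s; Re = 7.387e+04; ε/D = 0.000571; Haaland → f = 0.02118; ΔP_B = f(L/D)(ρV²/2) = 6243 Pa.
ΔP_A/ΔP_B = 7.103e+04/6243 = 11.4.

ΔP_A/ΔP_B ≈ 11.4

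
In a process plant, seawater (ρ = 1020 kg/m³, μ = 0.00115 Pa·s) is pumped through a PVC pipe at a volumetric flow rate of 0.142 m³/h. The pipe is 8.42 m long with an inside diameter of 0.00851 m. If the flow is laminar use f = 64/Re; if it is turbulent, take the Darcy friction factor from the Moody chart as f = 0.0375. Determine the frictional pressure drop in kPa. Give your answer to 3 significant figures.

ΔP ≈ 9.10 kPa

Q = 0.142 m³/h = 0.142/3600 = 3.944e-05 m³/s.
Cross-sectional area A = πD²/4 = π(0.00851)²/4 = 5.688e-05 m²; mean velocity V = Q/A = 3.944e-05/5.688e-05 = 0.6935 m/s.
Reynolds number Re = ρVD/μ = 1020 · 0.6935 · 0.00851 / 0.00115 = 5234.
Re > 4000 → turbulent; use the Moody-chart value f = 0.0375.
Darcy-Weisbach: ΔP = f(L/D)(ρV²/2) = 0.0375·(8.42/0.00851)·(1020·0.6935²/2) = 0.0375·989.4·245.3 = 9100 Pa.
ΔP = 9100 Pa = 9.10 kPa.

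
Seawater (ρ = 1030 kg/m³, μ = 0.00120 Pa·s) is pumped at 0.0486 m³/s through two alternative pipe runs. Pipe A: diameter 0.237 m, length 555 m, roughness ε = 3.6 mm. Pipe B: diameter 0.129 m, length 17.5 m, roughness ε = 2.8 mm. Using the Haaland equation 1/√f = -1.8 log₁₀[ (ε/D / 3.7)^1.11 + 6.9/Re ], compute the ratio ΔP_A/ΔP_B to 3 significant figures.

ΔP_A/ΔP_B ≈ 1.33

Pipe A: V = Q/A = 0.0486/0.04412 = 1.102 m/s; Re = 2.241e+05; ε/D = 0.0152; Haaland → f = 0.04417; ΔP_A = f(L/D)(ρV²/2) = 6.466e+04 Pa.
Pipe B: V = Q/A = 0.0486/0.01307 = 3.718 m/s; Re = 4.117e+05; ε/D = 0.0217; Haaland → f = 0.05039; ΔP_B = f(L/D)(ρV²/2) = 4.868e+04 Pa.
ΔP_A/ΔP_B = 6.466e+04/4.868e+04 = 1.33.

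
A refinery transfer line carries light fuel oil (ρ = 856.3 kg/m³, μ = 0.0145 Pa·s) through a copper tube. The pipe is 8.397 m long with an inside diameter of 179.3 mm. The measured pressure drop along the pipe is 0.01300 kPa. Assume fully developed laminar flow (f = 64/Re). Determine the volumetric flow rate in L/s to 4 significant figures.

For laminar flow, f = 64/Re with Re = ρVD/μ, so Darcy-Weisbach reduces to ΔP = 32μLV/D². Solving for V: V = ΔP·D²/(32μL) = 13·(0.1793)²/(32·0.0145·8.397) = 0.1073 m/s.
Check: Re = ρVD/μ = 856.3·0.1073·0.1793/0.0145 = 1136 < 2300, so the laminar assumption holds.
Q = V·A = 0.1073·(π/4·0.1793²) = 0.002708 m³/s = 2.708 L/s.

Q ≈ 2.708 L/s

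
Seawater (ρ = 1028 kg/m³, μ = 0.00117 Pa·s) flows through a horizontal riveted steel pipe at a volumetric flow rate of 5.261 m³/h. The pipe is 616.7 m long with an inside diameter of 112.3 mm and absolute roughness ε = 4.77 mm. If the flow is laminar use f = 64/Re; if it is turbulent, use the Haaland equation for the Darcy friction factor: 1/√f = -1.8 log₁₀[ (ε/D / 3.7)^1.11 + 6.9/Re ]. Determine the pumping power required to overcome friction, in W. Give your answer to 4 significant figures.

Q = 5.261 m³/h = 5.261/3600 = 0.001461 m³/s.
Cross-sectional area A = πD²/4 = π(0.1123)²/4 = 0.009905 m²; mean velocity V = Q/A = 0.001461/0.009905 = 0.1475 m/s.
Reynolds number Re = ρVD/μ = 1028 · 0.1475 · 0.1123 / 0.00117 = 1.456e+04.
Re > 4000 → turbulent. Relative roughness ε/D = 0.00477/0.1123 = 0.0425. Haaland: 1/√f = -1.8 log₁₀[(0.0425/3.7)^1.11 + 6.9/1.456e+04] = -1.8 log₁₀[0.00702 + 0.000474] = 3.825, so f = 0.06834.
Darcy-Weisbach: ΔP = f(L/D)(ρV²/2) = 0.06834·(616.7/0.1123)·(1028·0.1475²/2) = 0.06834·5492·11.19 = 4199 Pa.
Pumping power P = QΔP = 0.001461·4199 = 6.1369 W = 6.137 W.

P ≈ 6.137 W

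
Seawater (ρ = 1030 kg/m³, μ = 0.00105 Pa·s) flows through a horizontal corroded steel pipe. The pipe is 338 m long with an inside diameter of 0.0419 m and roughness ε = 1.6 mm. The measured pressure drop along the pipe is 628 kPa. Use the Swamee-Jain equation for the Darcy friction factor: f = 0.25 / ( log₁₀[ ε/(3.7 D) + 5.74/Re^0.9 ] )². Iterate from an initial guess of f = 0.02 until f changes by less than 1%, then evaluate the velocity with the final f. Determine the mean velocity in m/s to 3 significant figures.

V ≈ 1.54 m/s

Rearranging Darcy-Weisbach: V = √(2·ΔP·D/(f·L·ρ)). With ε/D = 0.0016/0.0419 = 0.0382, iterate starting from f = 0.02:
  f = 0.02 → V = √(2·6.28e+05·0.0419/(0.02·338·1030)) = 2.749 m/s; Re = ρVD/μ = 1.13e+05; f → 0.0638
  f = 0.0638 → V = 1.539 m/s; Re = 6.327e+04; f → 0.0641
Converged (Δf/f < 1%). With the final f = 0.0641: V = √(2·6.28e+05·0.0419/(0.0641·338·1030)) = 1.536 m/s.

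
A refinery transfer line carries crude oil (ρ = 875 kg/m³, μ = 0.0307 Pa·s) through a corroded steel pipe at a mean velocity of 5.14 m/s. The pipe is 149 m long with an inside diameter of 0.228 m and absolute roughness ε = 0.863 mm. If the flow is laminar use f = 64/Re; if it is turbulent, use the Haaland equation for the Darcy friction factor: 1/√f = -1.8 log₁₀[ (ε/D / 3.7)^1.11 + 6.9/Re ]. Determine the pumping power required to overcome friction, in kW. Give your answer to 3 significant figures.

Reynolds number Re = ρVD/μ = 875 · 5.14 · 0.228 / 0.0307 = 3.34e+04.
Re > 4000 → turbulent. Relative roughness ε/D = 0.000863/0.228 = 0.00379. Haaland: 1/√f = -1.8 log₁₀[(0.00379/3.7)^1.11 + 6.9/3.34e+04] = -1.8 log₁₀[0.00048 + 0.000207] = 5.694, so f = 0.03084.
Darcy-Weisbach: ΔP = f(L/D)(ρV²/2) = 0.03084·(149/0.228)·(875·5.14²/2) = 0.03084·653.5·1.156e+04 = 2.33e+05 Pa.
Q = V·A = 5.14·0.04083 = 0.2099 m³/s.
Pumping power P = QΔP = 0.2099·2.33e+05 = 48890 W = 48.9 kW.

P ≈ 48.9 kW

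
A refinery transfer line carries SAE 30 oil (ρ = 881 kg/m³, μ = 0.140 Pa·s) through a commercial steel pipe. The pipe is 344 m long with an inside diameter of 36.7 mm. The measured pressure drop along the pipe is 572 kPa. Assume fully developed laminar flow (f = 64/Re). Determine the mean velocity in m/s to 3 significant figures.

For laminar flow, f = 64/Re with Re = ρVD/μ, so Darcy-Weisbach reduces to ΔP = 32μLV/D². Solving for V: V = ΔP·D²/(32μL) = 5.72e+05·(0.0367)²/(32·0.14·344) = 0.4999 m/s.
Check: Re = ρVD/μ = 881·0.4999·0.0367/0.14 = 115.5 < 2300, so the laminar assumption holds.

V ≈ 0.500 m/s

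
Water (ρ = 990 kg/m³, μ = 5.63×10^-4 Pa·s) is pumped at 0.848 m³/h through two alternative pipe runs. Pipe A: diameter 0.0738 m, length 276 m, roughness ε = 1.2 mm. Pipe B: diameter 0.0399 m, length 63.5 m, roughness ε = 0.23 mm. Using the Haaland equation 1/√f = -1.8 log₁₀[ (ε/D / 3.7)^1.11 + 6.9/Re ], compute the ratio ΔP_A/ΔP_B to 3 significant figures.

ΔP_A/ΔP_B ≈ 0.275

Pipe A: V = Q/A = 0.0002356/0.004278 = 0.05507 m/s; Re = 7146; ε/D = 0.0163; Haaland → f = 0.05057; ΔP_A = f(L/D)(ρV²/2) = 283.9 Pa.
Pipe B: V = Q/A = 0.0002356/0.00125 = 0.1884 m/s; Re = 1.322e+04; ε/D = 0.00576; Haaland → f = 0.03694; ΔP_B = f(L/D)(ρV²/2) = 1033 Pa.
ΔP_A/ΔP_B = 283.9/1033 = 0.275.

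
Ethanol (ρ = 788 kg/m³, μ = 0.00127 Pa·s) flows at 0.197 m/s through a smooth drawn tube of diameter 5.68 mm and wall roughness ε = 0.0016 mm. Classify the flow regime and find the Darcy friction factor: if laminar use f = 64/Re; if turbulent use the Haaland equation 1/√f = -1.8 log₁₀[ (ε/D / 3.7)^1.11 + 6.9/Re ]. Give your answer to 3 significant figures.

Re = ρVD/μ = 788·0.197·0.00568/0.00127 = 694.3.
Re < 2300 → laminar, so f = 64/Re = 0.09218 (roughness is irrelevant in laminar flow).

f ≈ 0.0922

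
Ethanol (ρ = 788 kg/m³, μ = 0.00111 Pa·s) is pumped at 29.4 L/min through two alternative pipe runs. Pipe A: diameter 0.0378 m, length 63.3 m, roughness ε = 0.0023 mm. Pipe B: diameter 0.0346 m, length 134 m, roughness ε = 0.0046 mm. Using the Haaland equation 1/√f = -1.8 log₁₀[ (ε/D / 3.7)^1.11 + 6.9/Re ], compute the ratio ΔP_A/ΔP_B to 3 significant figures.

ΔP_A/ΔP_B ≈ 0.310

Pipe A: V = Q/A = 0.00049/0.001122 = 0.4366 m/s; Re = 1.172e+04; ε/D = 6.08e-05; Haaland → f = 0.02965; ΔP_A = f(L/D)(ρV²/2) = 3730 Pa.
Pipe B: V = Q/A = 0.00049/0.0009402 = 0.5211 m/s; Re = 1.28e+04; ε/D = 0.000133; Haaland → f = 0.02906; ΔP_B = f(L/D)(ρV²/2) = 1.204e+04 Pa.
ΔP_A/ΔP_B = 3730/1.204e+04 = 0.310.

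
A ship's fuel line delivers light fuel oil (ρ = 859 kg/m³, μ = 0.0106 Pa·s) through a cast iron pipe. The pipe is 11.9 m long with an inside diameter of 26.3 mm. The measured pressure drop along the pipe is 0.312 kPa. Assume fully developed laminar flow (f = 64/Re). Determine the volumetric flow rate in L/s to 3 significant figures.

For laminar flow, f = 64/Re with Re = ρVD/μ, so Darcy-Weisbach reduces to ΔP = 32μLV/D². Solving for V: V = ΔP·D²/(32μL) = 312·(0.0263)²/(32·0.0106·11.9) = 0.05346 m/s.
Check: Re = ρVD/μ = 859·0.05346·0.0263/0.0106 = 113.9 < 2300, so the laminar assumption holds.
Q = V·A = 0.05346·(π/4·0.0263²) = 2.904e-05 m³/s = 0.0290 L/s.

Q ≈ 0.0290 L/s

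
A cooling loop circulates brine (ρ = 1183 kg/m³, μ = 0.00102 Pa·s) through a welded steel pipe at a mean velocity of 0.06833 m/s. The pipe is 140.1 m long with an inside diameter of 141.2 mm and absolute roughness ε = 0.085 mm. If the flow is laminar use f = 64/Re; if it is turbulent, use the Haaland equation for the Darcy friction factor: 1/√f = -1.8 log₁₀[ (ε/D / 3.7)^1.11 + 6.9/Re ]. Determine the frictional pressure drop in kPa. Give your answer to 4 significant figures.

Reynolds number Re = ρVD/μ = 1183 · 0.06833 · 0.1412 / 0.00102 = 1.119e+04.
Re > 4000 → turbulent. Relative roughness ε/D = 8.5e-05/0.1412 = 0.000602. Haaland: 1/√f = -1.8 log₁₀[(0.000602/3.7)^1.11 + 6.9/1.119e+04] = -1.8 log₁₀[6.23e-05 + 0.000617] = 5.703, so f = 0.03075.
Darcy-Weisbach: ΔP = f(L/D)(ρV²/2) = 0.03075·(140.1/0.1412)·(1183·0.06833²/2) = 0.03075·992.2·2.762 = 84.26 Pa.
ΔP = 84.26 Pa = 0.08426 kPa.

ΔP ≈ 0.08426 kPa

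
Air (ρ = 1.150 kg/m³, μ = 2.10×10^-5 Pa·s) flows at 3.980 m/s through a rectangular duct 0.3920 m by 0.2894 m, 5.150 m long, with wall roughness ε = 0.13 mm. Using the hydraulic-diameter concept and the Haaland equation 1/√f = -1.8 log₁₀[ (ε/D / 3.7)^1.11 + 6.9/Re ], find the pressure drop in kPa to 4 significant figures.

Hydraulic diameter D_h = 4A/P = 4·(0.392·0.2894)/(2·(0.392+0.2894)) = 0.4538/1.363 = 0.333 m.
Re = ρVD_h/μ = 1.15·3.98·0.333/2.1e-05 = 7.257e+04.
ε/D_h = 0.00013/0.333 = 0.00039; Haaland gives 1/√f = -1.8 log₁₀[3.85e-05+9.51e-05] = 6.973, so f = 0.02056.
ΔP = f(L/D_h)(ρV²/2) = 0.02056·5.15/0.333·9.108 = 2.897 Pa.
ΔP = 0.002897 kPa.

ΔP ≈ 0.002897 kPa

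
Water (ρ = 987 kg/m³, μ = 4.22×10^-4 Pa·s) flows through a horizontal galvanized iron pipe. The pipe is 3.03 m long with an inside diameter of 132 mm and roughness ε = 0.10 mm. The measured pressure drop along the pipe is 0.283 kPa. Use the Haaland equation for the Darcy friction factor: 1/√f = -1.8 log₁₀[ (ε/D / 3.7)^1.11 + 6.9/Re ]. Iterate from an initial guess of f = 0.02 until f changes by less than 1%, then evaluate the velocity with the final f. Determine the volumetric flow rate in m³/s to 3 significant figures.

Rearranging Darcy-Weisbach: V = √(2·ΔP·D/(f·L·ρ)). With ε/D = 0.0001/0.132 = 0.000758, iterate starting from f = 0.02:
  f = 0.02 → V = √(2·283·0.132/(0.02·3.03·987)) = 1.118 m/s; Re = ρVD/μ = 3.45e+05; f → 0.01931
  f = 0.01931 → V = 1.137 m/s; Re = 3.512e+05; f → 0.01929
Converged (Δf/f < 1%). With the final f = 0.01929: V = √(2·283·0.132/(0.01929·3.03·987)) = 1.138 m/s.
Q = V·A = 1.138·(π/4·0.132²) = 0.01557 m³/s = 0.0156 m³/s.

Q ≈ 0.0156 m³/s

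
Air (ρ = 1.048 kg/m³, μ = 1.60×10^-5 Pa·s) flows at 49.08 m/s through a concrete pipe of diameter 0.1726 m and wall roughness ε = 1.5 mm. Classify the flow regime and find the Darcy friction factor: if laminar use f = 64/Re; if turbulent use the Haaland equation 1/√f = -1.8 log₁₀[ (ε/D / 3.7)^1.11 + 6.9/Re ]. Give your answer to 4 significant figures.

Re = ρVD/μ = 1.048·49.08·0.1726/1.6e-05 = 5.549e+05.
Re > 4000 → turbulent. ε/D = 0.0015/0.1726 = 0.00869; Haaland: 1/√f = -1.8 log₁₀[0.00121 + 1.24e-05] = 5.245, so f = 0.03635.

f ≈ 0.03635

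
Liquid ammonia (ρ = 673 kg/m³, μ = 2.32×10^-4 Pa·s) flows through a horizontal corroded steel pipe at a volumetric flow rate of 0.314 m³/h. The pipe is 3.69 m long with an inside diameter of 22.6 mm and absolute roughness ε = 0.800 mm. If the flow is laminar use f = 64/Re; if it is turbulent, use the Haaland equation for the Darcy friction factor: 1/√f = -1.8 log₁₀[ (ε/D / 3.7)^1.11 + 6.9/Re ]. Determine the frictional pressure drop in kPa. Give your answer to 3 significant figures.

ΔP ≈ 0.165 kPa

Q = 0.314 m³/h = 0.314/3600 = 8.722e-05 m³/s.
Cross-sectional area A = πD²/4 = π(0.0226)²/4 = 0.0004011 m²; mean velocity V = Q/A = 8.722e-05/0.0004011 = 0.2174 m/s.
Reynolds number Re = ρVD/μ = 673 · 0.2174 · 0.0226 / 0.000232 = 1.425e+04.
Re > 4000 → turbulent. Relative roughness ε/D = 0.0008/0.0226 = 0.0354. Haaland: 1/√f = -1.8 log₁₀[(0.0354/3.7)^1.11 + 6.9/1.425e+04] = -1.8 log₁₀[0.00574 + 0.000484] = 3.971, so f = 0.06341.
Darcy-Weisbach: ΔP = f(L/D)(ρV²/2) = 0.06341·(3.69/0.0226)·(673·0.2174²/2) = 0.06341·163.3·15.91 = 164.7 Pa.
ΔP = 164.7 Pa = 0.165 kPa.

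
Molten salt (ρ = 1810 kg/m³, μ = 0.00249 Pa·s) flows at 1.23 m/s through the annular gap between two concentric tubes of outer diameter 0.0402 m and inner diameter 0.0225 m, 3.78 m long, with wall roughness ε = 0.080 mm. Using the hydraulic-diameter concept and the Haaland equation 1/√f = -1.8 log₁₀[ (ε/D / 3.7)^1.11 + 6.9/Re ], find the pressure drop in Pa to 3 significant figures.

ΔP ≈ 10100 Pa

Hydraulic diameter D_h = 4A/P = D_o - D_i = 0.0402 - 0.0225 = 0.0177 m.
Re = ρVD_h/μ = 1810·1.23·0.0177/0.00249 = 1.583e+04.
ε/D_h = 8e-05/0.0177 = 0.00452; Haaland gives 1/√f = -1.8 log₁₀[0.000584+0.000436] = 5.384, so f = 0.03449.
ΔP = f(L/D_h)(ρV²/2) = 0.03449·3.78/0.0177·1369 = 1.009e+04 Pa.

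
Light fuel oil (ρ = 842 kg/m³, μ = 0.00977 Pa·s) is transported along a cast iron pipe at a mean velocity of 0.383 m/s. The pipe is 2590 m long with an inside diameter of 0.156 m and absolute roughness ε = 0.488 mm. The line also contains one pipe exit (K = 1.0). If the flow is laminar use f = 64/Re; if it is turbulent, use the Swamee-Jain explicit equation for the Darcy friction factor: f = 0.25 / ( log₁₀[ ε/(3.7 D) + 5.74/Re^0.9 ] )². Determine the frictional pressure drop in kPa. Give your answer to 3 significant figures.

ΔP ≈ 42.4 kPa

Reynolds number Re = ρVD/μ = 842 · 0.383 · 0.156 / 0.00977 = 5149.
Re > 4000 → turbulent. Relative roughness ε/D = 0.000488/0.156 = 0.00313. Swamee-Jain: f = 0.25/(log₁₀[0.00313/3.7 + 5.74/5149^0.9])² = 0.25/(log₁₀[0.000845 + 0.00262])² = 0.25/(-2.46)² = 0.0413.
Total minor-loss coefficient ΣK = 1·1 = 1.
ΔP = [f·L/D + ΣK]·(ρV²/2) = [0.0413·2590/0.156 + 1]·(842·0.383²/2) = [685.8 + 1]·61.76 = 4.241e+04 Pa.
ΔP = 4.241e+04 Pa = 42.4 kPa.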